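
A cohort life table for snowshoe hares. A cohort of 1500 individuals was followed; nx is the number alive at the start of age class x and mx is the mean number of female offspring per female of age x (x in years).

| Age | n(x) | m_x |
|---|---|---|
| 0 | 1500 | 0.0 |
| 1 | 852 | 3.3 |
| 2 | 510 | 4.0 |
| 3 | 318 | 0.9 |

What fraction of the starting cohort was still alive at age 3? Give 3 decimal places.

l_3 = n_3/n_0 = 318/1500 = 0.212 → 0.212

0.212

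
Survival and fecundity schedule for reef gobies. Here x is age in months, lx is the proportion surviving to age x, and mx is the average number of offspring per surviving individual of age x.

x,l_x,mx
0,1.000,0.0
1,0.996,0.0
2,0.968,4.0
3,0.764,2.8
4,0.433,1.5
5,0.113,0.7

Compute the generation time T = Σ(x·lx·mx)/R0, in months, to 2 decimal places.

2.55

lx·mx: 0, 0, 3.872, 2.1392, 0.6495, 0.0791 → R0 = 6.7398
x·lx·mx: 0, 0, 7.744, 6.4176, 2.598, 0.3955 → Σ = 17.1551
T = 17.1551 / 6.7398 = 2.545343… → 2.55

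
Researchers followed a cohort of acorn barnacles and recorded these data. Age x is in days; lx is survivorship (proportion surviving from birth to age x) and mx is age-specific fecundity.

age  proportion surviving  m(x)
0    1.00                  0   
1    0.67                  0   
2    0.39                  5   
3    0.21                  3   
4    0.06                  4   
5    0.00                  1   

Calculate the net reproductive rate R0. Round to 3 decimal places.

lx·mx by age: 0, 0, 1.95, 0.63, 0.24, 0
R0 = Σ lx·mx = 2.82 → 2.820

2.820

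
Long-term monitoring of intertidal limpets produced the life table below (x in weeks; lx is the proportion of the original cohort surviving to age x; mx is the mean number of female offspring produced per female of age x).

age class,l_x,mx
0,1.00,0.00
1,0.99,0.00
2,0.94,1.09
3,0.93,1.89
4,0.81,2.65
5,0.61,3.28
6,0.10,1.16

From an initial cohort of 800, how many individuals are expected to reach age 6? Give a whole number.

80

Expected survivors = N0 · l_6 = 800 × 0.10 = 80 → 80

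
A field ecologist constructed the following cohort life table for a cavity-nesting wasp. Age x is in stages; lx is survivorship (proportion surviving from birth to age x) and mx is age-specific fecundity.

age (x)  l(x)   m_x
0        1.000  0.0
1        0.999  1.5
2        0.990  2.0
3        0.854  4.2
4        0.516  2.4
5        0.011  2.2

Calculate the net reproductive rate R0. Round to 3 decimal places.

lx·mx by age: 0, 1.4985, 1.98, 3.5868, 1.2384, 0.0242
R0 = Σ lx·mx = 8.3279 → 8.328

8.328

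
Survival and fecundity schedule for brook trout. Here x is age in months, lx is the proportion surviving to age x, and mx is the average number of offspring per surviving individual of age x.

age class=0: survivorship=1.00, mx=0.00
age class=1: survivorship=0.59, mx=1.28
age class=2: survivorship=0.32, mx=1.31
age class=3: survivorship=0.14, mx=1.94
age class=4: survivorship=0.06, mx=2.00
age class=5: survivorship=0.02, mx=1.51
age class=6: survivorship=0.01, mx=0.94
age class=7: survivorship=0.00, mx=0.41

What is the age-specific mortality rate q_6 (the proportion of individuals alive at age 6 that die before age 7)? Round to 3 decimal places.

q_6 = (l_6 − l_7) / l_6 = (0.01 − 0) / 0.01
     = 0.01 / 0.01 = 1 → 1.000

1.000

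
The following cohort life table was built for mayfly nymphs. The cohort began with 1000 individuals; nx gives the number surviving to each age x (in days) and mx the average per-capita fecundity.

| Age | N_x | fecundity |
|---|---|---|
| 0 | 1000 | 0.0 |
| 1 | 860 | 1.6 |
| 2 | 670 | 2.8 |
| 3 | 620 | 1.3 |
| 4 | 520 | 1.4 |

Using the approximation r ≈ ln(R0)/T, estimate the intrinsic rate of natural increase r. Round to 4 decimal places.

0.7165

lx = nx/n0 = nx/1000: 1, 0.86, 0.67, 0.62, 0.52
R0 = Σ lx·mx = 0 + 1.376 + 1.876 + 0.806 + 0.728 = 4.786
Σ x·lx·mx = 10.458; T = 10.458/4.786 = 2.18512…
r ≈ ln(R0)/T = ln(4.786)/2.18512… = 0.716525… → 0.7165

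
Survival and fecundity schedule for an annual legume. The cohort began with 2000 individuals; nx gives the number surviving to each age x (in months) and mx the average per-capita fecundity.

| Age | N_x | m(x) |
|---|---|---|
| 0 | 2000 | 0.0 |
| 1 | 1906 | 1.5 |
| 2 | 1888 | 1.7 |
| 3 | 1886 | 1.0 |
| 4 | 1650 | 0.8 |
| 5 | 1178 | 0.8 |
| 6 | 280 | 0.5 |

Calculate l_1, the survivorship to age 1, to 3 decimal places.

l_1 = n_1/n_0 = 1906/2000 = 0.953 → 0.953

0.953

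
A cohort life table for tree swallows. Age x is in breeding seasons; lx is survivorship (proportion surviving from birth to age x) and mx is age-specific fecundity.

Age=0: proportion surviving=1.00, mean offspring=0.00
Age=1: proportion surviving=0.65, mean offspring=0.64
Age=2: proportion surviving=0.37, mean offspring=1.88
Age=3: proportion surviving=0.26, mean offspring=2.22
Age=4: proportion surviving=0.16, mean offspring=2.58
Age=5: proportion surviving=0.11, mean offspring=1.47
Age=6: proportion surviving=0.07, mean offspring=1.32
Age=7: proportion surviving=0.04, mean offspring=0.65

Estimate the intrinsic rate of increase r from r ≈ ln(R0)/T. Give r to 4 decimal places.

R0 = Σ lx·mx = 0 + 0.416 + 0.6956 + 0.5772 + 0.4128 + 0.1617 + 0.0924 + 0.026 = 2.3817
Σ x·lx·mx = 6.7349; T = 6.7349/2.3817 = 2.82777…
r ≈ ln(R0)/T = ln(2.3817)/2.82777… = 0.30689… → 0.3069

0.3069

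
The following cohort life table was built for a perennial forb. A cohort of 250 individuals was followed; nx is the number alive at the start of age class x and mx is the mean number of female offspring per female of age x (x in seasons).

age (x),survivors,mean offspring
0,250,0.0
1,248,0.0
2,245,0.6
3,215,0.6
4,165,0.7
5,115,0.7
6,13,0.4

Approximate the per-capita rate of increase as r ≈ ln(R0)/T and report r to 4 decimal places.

lx = nx/n0 = nx/250: 1, 0.992, 0.98, 0.86, 0.66, 0.46, 0.052
R0 = Σ lx·mx = 0 + 0 + 0.588 + 0.516 + 0.462 + 0.322 + 0.0208 = 1.9088
Σ x·lx·mx = 6.3068; T = 6.3068/1.9088 = 3.30407…
r ≈ ln(R0)/T = ln(1.9088)/3.30407… = 0.19566… → 0.1957

0.1957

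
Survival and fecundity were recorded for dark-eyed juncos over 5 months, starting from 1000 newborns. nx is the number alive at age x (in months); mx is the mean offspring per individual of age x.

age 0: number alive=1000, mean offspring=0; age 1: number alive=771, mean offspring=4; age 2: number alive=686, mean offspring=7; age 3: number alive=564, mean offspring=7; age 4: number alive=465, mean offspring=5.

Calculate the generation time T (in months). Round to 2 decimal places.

2.39

lx = nx/n0 = nx/1000: 1, 0.771, 0.686, 0.564, 0.465
lx·mx: 0, 3.084, 4.802, 3.948, 2.325 → R0 = 14.159
x·lx·mx: 0, 3.084, 9.604, 11.844, 9.3 → Σ = 33.832
T = 33.832 / 14.159 = 2.389434… → 2.39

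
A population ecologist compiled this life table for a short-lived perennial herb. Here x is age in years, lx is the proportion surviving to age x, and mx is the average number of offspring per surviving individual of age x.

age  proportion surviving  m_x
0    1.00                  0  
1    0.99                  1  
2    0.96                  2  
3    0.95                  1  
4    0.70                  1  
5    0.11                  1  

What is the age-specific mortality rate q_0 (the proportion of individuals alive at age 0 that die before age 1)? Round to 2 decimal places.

0.01

q_0 = (l_0 − l_1) / l_0 = (1 − 0.99) / 1
     = 0.01 / 1 = 0.01 → 0.01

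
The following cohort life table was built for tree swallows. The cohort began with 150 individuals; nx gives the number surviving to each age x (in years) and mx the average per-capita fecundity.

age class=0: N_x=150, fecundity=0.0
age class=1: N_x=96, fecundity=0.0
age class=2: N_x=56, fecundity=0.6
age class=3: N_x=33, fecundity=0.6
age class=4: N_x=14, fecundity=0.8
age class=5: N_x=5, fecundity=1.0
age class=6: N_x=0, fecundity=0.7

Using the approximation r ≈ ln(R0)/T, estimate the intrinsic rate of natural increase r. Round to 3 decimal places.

-0.272

lx = nx/n0 = nx/150: 1, 0.64, 0.37333…, 0.22, 0.09333…, 0.03333…, 0
R0 = Σ lx·mx = 0 + 0 + 0.224… + 0.132 + 0.07467… + 0.03333… + 0 = 0.464…
Σ x·lx·mx = 1.309333…; T = 1.309333…/0.464… = 2.82184…
r ≈ ln(R0)/T = ln(0.464…)/2.82184… = -0.27212… → -0.272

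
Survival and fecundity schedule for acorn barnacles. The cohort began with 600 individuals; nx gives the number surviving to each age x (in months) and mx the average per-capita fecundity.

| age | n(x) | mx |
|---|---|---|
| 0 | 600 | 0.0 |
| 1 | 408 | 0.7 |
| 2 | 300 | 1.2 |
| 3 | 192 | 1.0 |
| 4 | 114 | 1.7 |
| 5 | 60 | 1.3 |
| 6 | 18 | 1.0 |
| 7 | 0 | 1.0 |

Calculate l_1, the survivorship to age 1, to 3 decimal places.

0.680

l_1 = n_1/n_0 = 408/600 = 0.68 → 0.680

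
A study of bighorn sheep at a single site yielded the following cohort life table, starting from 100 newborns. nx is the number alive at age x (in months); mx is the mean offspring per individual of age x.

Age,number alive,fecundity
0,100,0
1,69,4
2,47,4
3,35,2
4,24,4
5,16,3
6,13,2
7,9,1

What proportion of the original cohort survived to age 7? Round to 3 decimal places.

0.090

l_7 = n_7/n_0 = 9/100 = 0.09 → 0.090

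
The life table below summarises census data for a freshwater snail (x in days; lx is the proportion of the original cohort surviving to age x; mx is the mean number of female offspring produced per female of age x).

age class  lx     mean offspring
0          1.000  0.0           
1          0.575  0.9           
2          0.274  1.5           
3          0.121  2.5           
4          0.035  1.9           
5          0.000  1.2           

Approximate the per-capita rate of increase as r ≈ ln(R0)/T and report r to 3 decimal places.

R0 = Σ lx·mx = 0 + 0.5175 + 0.411 + 0.3025 + 0.0665 + 0 = 1.2975
Σ x·lx·mx = 2.513; T = 2.513/1.2975 = 1.9368…
r ≈ ln(R0)/T = ln(1.2975)/1.9368… = 0.13447… → 0.134

0.134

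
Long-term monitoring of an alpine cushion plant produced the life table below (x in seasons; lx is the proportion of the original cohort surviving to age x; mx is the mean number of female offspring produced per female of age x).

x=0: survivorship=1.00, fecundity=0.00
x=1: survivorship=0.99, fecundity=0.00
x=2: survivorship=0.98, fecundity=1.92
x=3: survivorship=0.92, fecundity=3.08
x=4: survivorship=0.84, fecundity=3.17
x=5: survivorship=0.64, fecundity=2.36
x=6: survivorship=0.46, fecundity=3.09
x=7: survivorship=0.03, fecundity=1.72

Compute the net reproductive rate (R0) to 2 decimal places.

lx·mx by age: 0, 0, 1.8816, 2.8336, 2.6628, 1.5104, 1.4214, 0.0516
R0 = Σ lx·mx = 10.3614 → 10.36

10.36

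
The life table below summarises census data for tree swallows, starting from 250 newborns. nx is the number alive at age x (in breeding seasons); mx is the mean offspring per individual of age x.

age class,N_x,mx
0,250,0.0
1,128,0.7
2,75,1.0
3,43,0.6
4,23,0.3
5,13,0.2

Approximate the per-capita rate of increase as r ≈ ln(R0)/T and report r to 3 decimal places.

-0.125

lx = nx/n0 = nx/250: 1, 0.512, 0.3, 0.172, 0.092, 0.052
R0 = Σ lx·mx = 0 + 0.3584 + 0.3 + 0.1032 + 0.0276 + 0.0104 = 0.7996
Σ x·lx·mx = 1.4304; T = 1.4304/0.7996 = 1.78889…
r ≈ ln(R0)/T = ln(0.7996)/1.78889… = -0.12502… → -0.125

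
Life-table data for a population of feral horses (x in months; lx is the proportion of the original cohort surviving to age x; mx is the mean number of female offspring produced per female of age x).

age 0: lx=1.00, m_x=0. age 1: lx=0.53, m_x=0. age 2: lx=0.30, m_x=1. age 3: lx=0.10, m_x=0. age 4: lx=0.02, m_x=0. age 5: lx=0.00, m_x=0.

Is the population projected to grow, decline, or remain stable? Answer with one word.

declining

R0 = Σ lx·mx = 0 + 0 + 0.3 + 0 + 0 + 0 = 0.3
R0 < 1, so the population is declining.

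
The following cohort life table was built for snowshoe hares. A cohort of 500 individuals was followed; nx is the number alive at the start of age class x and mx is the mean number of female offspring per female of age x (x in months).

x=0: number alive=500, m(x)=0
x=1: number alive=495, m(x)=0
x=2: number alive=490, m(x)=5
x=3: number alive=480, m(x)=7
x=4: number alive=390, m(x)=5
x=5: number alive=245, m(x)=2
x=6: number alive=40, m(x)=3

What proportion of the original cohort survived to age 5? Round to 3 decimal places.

0.490

l_5 = n_5/n_0 = 245/500 = 0.49 → 0.490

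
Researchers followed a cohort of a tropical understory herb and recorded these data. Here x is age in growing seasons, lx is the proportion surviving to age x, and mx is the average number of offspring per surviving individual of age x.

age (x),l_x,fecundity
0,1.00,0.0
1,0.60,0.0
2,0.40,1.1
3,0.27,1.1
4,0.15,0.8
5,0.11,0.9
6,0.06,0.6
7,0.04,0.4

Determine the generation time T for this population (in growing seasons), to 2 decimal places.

3.05

lx·mx: 0, 0, 0.44, 0.297, 0.12, 0.099, 0.036, 0.016 → R0 = 1.008
x·lx·mx: 0, 0, 0.88, 0.891, 0.48, 0.495, 0.216, 0.112 → Σ = 3.074
T = 3.074 / 1.008 = 3.049603… → 3.05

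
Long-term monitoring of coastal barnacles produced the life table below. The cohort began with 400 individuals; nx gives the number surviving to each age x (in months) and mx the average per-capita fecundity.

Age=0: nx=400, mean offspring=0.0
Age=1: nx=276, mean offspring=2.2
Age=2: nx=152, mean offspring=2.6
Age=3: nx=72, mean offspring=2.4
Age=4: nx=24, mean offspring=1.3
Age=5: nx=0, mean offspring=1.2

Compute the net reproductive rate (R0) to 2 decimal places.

3.02

lx = nx/n0 = nx/400: 1, 0.69, 0.38, 0.18, 0.06, 0
lx·mx by age: 0, 1.518, 0.988, 0.432, 0.078, 0
R0 = Σ lx·mx = 3.016 → 3.02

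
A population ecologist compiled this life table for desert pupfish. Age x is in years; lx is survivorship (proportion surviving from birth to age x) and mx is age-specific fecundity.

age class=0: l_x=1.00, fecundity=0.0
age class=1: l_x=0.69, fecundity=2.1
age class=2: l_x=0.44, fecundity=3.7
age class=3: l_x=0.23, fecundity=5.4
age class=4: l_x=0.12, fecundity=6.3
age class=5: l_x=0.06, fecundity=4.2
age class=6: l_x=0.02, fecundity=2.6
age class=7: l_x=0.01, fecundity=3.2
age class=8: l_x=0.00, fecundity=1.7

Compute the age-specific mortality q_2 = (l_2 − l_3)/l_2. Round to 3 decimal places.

0.477

q_2 = (l_2 − l_3) / l_2 = (0.44 − 0.23) / 0.44
     = 0.21 / 0.44 = 0.477273… → 0.477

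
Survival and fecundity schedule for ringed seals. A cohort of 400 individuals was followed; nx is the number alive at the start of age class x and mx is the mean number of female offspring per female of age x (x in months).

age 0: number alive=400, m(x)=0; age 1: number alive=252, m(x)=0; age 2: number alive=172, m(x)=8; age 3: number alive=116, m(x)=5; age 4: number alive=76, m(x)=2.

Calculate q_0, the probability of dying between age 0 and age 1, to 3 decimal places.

lx = nx/n0 = nx/400: 1, 0.63, 0.43, 0.29, 0.19
q_0 = (l_0 − l_1) / l_0 = (1 − 0.63) / 1
     = 0.37 / 1 = 0.37 → 0.370

0.370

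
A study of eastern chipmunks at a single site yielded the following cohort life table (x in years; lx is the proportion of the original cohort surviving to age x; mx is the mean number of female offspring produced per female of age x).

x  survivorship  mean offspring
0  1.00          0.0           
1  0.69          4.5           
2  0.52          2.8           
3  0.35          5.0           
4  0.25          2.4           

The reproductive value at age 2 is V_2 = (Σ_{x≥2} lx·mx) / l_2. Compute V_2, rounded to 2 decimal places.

lx·mx for x ≥ 2: 1.456, 1.75, 0.6 → sum = 3.806
V_2 = 3.806 / l_2 = 3.806 / 0.52 = 7.319231… → 7.32

7.32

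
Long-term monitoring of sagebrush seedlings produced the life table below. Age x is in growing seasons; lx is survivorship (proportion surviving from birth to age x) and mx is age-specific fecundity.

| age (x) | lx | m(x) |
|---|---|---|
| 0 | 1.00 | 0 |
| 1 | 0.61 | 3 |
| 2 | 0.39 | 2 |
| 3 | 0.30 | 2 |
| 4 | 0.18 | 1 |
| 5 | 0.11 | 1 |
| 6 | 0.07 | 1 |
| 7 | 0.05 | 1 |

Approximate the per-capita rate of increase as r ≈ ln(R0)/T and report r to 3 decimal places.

R0 = Σ lx·mx = 0 + 1.83 + 0.78 + 0.6 + 0.18 + 0.11 + 0.07 + 0.05 = 3.62
Σ x·lx·mx = 7.23; T = 7.23/3.62 = 1.99724…
r ≈ ln(R0)/T = ln(3.62)/1.99724… = 0.64413… → 0.644

0.644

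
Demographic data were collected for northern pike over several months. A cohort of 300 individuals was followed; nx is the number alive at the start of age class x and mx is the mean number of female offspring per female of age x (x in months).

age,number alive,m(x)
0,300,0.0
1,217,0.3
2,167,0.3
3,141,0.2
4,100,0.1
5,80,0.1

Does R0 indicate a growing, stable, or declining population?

lx = nx/n0 = nx/300: 1, 0.72333…, 0.55667…, 0.47, 0.33333…, 0.26667…
R0 = Σ lx·mx = 0 + 0.217… + 0.167… + 0.094 + 0.033333… + 0.026667… = 0.538…
R0 < 1, so the population is declining.

declining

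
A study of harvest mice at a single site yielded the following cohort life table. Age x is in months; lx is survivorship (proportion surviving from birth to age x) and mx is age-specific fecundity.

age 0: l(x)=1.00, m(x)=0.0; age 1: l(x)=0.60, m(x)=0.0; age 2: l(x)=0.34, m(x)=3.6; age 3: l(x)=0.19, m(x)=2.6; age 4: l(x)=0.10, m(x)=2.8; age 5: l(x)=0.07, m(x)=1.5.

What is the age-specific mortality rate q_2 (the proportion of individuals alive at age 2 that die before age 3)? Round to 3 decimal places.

q_2 = (l_2 − l_3) / l_2 = (0.34 − 0.19) / 0.34
     = 0.15 / 0.34 = 0.441176… → 0.441

0.441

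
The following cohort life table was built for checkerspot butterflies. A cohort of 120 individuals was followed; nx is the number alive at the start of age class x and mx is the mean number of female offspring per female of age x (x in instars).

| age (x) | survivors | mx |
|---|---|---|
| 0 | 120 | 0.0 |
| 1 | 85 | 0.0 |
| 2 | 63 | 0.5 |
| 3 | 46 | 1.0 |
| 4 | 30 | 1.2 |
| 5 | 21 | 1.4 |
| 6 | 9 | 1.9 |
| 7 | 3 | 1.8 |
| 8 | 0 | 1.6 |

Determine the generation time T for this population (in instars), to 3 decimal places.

3.823

lx = nx/n0 = nx/120: 1, 0.70833…, 0.525, 0.38333…, 0.25, 0.175, 0.075, 0.025, 0
lx·mx: 0, 0, 0.2625, 0.383333…, 0.3, 0.245, 0.1425, 0.045, 0 → R0 = 1.378333…
x·lx·mx: 0, 0, 0.525, 1.15…, 1.2, 1.225, 0.855, 0.315, 0 → Σ = 5.27…
T = 5.27… / 1.378333… = 3.823458… → 3.823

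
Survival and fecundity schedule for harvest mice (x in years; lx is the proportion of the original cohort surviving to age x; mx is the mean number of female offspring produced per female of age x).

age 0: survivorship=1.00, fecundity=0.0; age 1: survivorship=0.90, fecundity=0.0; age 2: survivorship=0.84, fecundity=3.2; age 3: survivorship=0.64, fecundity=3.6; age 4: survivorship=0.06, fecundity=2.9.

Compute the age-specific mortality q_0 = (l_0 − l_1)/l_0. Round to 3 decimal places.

0.100

q_0 = (l_0 − l_1) / l_0 = (1 − 0.9) / 1
     = 0.1 / 1 = 0.1 → 0.100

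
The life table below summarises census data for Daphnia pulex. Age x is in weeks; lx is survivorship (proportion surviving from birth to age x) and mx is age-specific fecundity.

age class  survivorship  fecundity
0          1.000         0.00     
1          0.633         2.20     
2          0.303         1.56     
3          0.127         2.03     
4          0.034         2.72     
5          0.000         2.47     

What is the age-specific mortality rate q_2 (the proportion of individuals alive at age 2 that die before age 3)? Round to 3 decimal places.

q_2 = (l_2 − l_3) / l_2 = (0.303 − 0.127) / 0.303
     = 0.176 / 0.303 = 0.580858… → 0.581

0.581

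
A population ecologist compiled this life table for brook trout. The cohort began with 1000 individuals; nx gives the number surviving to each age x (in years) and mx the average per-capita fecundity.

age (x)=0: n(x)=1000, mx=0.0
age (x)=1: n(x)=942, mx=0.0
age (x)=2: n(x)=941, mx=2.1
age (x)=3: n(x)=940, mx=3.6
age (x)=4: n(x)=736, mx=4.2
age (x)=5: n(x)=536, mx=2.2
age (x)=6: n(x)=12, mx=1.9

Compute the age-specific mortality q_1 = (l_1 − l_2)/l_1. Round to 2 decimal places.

0.00

lx = nx/n0 = nx/1000: 1, 0.942, 0.941, 0.94, 0.736, 0.536, 0.012
q_1 = (l_1 − l_2) / l_1 = (0.942 − 0.941) / 0.942
     = 0.001 / 0.942 = 0.001062… → 0.00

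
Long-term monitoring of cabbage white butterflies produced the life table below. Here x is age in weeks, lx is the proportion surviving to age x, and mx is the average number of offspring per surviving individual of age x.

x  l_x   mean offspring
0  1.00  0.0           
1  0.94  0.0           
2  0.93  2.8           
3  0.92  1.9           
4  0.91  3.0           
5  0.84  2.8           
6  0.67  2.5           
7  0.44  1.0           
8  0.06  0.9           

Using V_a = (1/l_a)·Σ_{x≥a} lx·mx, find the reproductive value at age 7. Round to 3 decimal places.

1.123

lx·mx for x ≥ 7: 0.44, 0.054 → sum = 0.494
V_7 = 0.494 / l_7 = 0.494 / 0.44 = 1.122727… → 1.123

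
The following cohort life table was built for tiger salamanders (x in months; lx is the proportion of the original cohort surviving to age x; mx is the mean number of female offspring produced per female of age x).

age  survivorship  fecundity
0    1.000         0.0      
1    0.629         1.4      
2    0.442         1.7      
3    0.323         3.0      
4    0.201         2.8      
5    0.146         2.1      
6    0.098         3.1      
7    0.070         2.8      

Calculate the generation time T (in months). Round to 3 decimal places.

3.090

lx·mx: 0, 0.8806, 0.7514, 0.969, 0.5628, 0.3066, 0.3038, 0.196 → R0 = 3.9702
x·lx·mx: 0, 0.8806, 1.5028, 2.907, 2.2512, 1.533, 1.8228, 1.372 → Σ = 12.2694
T = 12.2694 / 3.9702 = 3.090373… → 3.090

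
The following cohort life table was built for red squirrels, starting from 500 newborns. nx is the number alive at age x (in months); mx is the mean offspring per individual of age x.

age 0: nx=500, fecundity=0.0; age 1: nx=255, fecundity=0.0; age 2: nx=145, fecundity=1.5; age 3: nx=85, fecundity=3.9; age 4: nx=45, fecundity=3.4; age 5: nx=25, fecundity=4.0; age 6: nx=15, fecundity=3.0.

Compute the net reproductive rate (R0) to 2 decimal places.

1.69

lx = nx/n0 = nx/500: 1, 0.51, 0.29, 0.17, 0.09, 0.05, 0.03
lx·mx by age: 0, 0, 0.435, 0.663, 0.306, 0.2, 0.09
R0 = Σ lx·mx = 1.694 → 1.69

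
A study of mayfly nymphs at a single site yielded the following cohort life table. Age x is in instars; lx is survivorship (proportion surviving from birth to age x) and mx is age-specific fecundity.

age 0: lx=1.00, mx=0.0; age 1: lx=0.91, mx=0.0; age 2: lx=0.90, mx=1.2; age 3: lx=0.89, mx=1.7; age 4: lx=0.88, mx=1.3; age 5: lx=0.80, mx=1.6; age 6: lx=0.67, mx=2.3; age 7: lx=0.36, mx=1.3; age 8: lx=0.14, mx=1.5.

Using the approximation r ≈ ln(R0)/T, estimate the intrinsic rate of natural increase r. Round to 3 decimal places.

0.449

R0 = Σ lx·mx = 0 + 0 + 1.08 + 1.513 + 1.144 + 1.28 + 1.541 + 0.468 + 0.21 = 7.236
Σ x·lx·mx = 31.877; T = 31.877/7.236 = 4.40533…
r ≈ ln(R0)/T = ln(7.236)/4.40533… = 0.44924… → 0.449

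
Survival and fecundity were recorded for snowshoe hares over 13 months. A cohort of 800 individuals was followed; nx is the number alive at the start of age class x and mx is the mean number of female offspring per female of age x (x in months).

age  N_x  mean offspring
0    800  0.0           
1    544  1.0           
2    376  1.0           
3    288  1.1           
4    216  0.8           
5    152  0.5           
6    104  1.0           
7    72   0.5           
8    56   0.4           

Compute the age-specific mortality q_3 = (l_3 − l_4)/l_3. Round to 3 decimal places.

lx = nx/n0 = nx/800: 1, 0.68, 0.47, 0.36, 0.27, 0.19, 0.13, 0.09, 0.07
q_3 = (l_3 − l_4) / l_3 = (0.36 − 0.27) / 0.36
     = 0.09 / 0.36 = 0.25 → 0.250

0.250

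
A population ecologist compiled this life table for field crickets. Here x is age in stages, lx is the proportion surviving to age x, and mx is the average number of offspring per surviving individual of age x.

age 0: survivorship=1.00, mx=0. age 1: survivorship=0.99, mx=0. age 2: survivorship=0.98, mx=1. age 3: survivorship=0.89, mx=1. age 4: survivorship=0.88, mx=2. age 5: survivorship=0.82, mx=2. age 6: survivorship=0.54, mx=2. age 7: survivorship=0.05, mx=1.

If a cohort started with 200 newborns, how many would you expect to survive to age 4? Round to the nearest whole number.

176

Expected survivors = N0 · l_4 = 200 × 0.88 = 176 → 176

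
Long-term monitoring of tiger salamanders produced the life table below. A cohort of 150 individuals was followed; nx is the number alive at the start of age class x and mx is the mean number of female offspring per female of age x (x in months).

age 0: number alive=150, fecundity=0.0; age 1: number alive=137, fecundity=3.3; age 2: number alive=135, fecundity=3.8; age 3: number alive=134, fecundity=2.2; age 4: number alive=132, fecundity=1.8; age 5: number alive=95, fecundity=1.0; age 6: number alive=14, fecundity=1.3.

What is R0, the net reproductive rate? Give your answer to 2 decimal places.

lx = nx/n0 = nx/150: 1, 0.91333…, 0.9, 0.89333…, 0.88, 0.63333…, 0.09333…
lx·mx by age: 0, 3.014…, 3.42, 1.965333…, 1.584, 0.633333…, 0.121333…
R0 = Σ lx·mx = 10.738… → 10.74

10.74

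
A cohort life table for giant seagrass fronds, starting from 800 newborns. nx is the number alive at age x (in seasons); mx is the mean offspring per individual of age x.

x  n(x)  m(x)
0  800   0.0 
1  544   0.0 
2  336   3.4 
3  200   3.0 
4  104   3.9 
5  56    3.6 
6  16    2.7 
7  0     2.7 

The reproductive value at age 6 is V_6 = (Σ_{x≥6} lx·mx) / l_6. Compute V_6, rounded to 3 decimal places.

2.700

lx = nx/n0 = nx/800: 1, 0.68, 0.42, 0.25, 0.13, 0.07, 0.02, 0
lx·mx for x ≥ 6: 0.054, 0 → sum = 0.054
V_6 = 0.054 / l_6 = 0.054 / 0.02 = 2.7 → 2.700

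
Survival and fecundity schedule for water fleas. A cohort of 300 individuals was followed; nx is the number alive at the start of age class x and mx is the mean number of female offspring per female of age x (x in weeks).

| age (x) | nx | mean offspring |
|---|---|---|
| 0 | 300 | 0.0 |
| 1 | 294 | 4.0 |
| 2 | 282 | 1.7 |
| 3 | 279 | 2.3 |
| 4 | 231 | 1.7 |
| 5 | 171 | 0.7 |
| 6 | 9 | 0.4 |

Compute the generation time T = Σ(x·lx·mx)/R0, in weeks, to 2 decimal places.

lx = nx/n0 = nx/300: 1, 0.98, 0.94, 0.93, 0.77, 0.57, 0.03
lx·mx: 0, 3.92, 1.598, 2.139, 1.309, 0.399, 0.012 → R0 = 9.377
x·lx·mx: 0, 3.92, 3.196, 6.417, 5.236, 1.995, 0.072 → Σ = 20.836
T = 20.836 / 9.377 = 2.222033… → 2.22

2.22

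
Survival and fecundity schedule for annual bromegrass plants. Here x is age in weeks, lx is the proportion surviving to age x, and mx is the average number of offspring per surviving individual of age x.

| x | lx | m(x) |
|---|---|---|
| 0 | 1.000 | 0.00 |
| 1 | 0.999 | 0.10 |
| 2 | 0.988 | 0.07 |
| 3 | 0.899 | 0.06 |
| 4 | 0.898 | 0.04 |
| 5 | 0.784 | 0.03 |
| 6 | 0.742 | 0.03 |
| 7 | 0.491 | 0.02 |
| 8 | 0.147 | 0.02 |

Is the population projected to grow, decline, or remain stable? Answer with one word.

R0 = Σ lx·mx = 0 + 0.0999 + 0.06916 + 0.05394 + 0.03592 + 0.02352 + 0.02226 + 0.00982 + 0.00294 = 0.31746
R0 < 1, so the population is declining.

declining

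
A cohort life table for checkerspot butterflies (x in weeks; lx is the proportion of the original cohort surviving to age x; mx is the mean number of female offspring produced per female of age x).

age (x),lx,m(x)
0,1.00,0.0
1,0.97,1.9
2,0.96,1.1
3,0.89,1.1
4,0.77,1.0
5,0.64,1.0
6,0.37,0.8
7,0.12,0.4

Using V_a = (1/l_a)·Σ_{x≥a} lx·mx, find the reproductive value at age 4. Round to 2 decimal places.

lx·mx for x ≥ 4: 0.77, 0.64, 0.296, 0.048 → sum = 1.754
V_4 = 1.754 / l_4 = 1.754 / 0.77 = 2.277922… → 2.28

2.28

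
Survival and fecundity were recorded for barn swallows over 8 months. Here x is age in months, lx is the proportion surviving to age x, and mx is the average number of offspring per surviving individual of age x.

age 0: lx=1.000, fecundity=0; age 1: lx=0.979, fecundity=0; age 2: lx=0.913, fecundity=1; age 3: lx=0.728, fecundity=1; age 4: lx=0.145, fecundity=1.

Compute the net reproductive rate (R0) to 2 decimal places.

lx·mx by age: 0, 0, 0.913, 0.728, 0.145
R0 = Σ lx·mx = 1.786 → 1.79

1.79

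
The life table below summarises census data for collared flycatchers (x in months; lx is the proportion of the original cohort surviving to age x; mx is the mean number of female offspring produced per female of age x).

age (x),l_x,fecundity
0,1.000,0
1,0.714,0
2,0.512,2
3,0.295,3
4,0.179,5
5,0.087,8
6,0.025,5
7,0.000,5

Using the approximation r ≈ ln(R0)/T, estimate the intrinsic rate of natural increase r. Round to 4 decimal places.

0.3731

R0 = Σ lx·mx = 0 + 0 + 1.024 + 0.885 + 0.895 + 0.696 + 0.125 + 0 = 3.625
Σ x·lx·mx = 12.513; T = 12.513/3.625 = 3.45186…
r ≈ ln(R0)/T = ln(3.625)/3.45186… = 0.37309… → 0.3731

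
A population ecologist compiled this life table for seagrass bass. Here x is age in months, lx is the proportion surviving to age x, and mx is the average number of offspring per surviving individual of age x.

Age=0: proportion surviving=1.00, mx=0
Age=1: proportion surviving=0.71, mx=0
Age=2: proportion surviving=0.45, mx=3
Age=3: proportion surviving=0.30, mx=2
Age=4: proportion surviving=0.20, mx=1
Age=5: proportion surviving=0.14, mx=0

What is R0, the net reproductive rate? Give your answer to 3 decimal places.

2.150

lx·mx by age: 0, 0, 1.35, 0.6, 0.2, 0
R0 = Σ lx·mx = 2.15 → 2.150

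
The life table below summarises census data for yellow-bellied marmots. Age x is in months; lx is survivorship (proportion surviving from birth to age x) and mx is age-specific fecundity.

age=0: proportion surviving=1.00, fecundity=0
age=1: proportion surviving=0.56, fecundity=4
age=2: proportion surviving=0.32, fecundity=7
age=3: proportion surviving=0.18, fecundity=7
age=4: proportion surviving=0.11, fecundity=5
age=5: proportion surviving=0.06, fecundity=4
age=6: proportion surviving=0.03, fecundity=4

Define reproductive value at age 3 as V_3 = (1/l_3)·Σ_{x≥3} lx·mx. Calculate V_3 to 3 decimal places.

lx·mx for x ≥ 3: 1.26, 0.55, 0.24, 0.12 → sum = 2.17
V_3 = 2.17 / l_3 = 2.17 / 0.18 = 12.055556… → 12.056

12.056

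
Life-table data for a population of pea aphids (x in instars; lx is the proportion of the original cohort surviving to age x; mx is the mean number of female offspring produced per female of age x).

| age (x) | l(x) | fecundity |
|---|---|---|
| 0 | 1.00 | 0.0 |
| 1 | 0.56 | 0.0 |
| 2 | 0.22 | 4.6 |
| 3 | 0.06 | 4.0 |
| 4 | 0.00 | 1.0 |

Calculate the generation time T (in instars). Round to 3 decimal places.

2.192

lx·mx: 0, 0, 1.012, 0.24, 0 → R0 = 1.252
x·lx·mx: 0, 0, 2.024, 0.72, 0 → Σ = 2.744
T = 2.744 / 1.252 = 2.191693… → 2.192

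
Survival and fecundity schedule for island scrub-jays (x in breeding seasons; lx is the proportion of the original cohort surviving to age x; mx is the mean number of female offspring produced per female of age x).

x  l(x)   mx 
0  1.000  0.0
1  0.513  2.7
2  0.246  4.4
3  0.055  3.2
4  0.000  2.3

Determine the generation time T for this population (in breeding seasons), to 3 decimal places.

lx·mx: 0, 1.3851, 1.0824, 0.176, 0 → R0 = 2.6435
x·lx·mx: 0, 1.3851, 2.1648, 0.528, 0 → Σ = 4.0779
T = 4.0779 / 2.6435 = 1.542614… → 1.543

1.543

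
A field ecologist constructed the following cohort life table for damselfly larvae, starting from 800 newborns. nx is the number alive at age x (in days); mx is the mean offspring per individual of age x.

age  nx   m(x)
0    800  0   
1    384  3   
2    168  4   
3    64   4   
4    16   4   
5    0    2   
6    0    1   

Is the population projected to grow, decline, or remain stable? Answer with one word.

lx = nx/n0 = nx/800: 1, 0.48, 0.21, 0.08, 0.02, 0, 0
R0 = Σ lx·mx = 0 + 1.44 + 0.84 + 0.32 + 0.08 + 0 + 0 = 2.68
R0 > 1, so the population is growing.

growing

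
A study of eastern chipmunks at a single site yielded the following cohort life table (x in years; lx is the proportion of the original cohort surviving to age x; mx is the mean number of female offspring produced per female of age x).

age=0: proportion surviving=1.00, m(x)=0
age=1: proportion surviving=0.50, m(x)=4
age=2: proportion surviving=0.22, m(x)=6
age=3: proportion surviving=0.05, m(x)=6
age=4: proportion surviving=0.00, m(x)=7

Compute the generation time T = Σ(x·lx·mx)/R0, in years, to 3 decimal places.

lx·mx: 0, 2, 1.32, 0.3, 0 → R0 = 3.62
x·lx·mx: 0, 2, 2.64, 0.9, 0 → Σ = 5.54
T = 5.54 / 3.62 = 1.530387… → 1.530

1.530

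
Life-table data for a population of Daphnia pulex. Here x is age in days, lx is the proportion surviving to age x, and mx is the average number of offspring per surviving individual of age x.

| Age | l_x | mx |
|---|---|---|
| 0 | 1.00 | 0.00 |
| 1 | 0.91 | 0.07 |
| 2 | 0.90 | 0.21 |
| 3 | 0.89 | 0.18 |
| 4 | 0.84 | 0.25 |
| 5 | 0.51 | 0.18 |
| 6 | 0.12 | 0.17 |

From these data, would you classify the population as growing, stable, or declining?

R0 = Σ lx·mx = 0 + 0.0637 + 0.189 + 0.1602 + 0.21 + 0.0918 + 0.0204 = 0.7351
R0 < 1, so the population is declining.

declining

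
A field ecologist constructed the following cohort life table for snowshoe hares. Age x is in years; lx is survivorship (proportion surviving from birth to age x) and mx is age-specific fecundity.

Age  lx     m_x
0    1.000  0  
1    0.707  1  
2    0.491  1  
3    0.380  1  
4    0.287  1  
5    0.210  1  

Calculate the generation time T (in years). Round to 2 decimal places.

2.42

lx·mx: 0, 0.707, 0.491, 0.38, 0.287, 0.21 → R0 = 2.075
x·lx·mx: 0, 0.707, 0.982, 1.14, 1.148, 1.05 → Σ = 5.027
T = 5.027 / 2.075 = 2.422651… → 2.42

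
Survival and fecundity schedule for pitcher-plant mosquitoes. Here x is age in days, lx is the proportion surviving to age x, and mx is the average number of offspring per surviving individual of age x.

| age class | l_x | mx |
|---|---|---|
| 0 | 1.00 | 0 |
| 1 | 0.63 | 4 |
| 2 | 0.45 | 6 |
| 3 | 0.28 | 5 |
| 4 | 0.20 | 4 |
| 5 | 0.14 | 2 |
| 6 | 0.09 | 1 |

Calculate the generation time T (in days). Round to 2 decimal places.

2.22

lx·mx: 0, 2.52, 2.7, 1.4, 0.8, 0.28, 0.09 → R0 = 7.79
x·lx·mx: 0, 2.52, 5.4, 4.2, 3.2, 1.4, 0.54 → Σ = 17.26
T = 17.26 / 7.79 = 2.215661… → 2.22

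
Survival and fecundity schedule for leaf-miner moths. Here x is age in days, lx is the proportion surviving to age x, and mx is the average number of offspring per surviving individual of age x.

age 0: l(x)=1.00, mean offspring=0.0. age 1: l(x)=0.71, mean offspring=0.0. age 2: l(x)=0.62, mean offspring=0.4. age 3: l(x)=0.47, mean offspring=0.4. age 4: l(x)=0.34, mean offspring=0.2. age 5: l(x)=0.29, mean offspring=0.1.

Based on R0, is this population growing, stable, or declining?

declining

R0 = Σ lx·mx = 0 + 0 + 0.248 + 0.188 + 0.068 + 0.029 = 0.533
R0 < 1, so the population is declining.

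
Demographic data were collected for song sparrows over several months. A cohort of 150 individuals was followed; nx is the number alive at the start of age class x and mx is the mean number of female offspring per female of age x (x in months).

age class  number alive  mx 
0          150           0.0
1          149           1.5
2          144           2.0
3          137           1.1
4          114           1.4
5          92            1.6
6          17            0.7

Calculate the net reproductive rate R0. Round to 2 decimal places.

6.54

lx = nx/n0 = nx/150: 1, 0.99333…, 0.96, 0.91333…, 0.76, 0.61333…, 0.11333…
lx·mx by age: 0, 1.49…, 1.92, 1.004667…, 1.064, 0.981333…, 0.079333…
R0 = Σ lx·mx = 6.539333… → 6.54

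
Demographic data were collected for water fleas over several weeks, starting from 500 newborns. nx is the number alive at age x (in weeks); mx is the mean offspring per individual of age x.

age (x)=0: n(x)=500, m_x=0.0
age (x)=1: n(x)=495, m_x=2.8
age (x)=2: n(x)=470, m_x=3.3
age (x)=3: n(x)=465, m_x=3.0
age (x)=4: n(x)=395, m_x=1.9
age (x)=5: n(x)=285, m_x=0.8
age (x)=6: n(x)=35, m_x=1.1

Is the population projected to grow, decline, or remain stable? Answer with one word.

growing

lx = nx/n0 = nx/500: 1, 0.99, 0.94, 0.93, 0.79, 0.57, 0.07
R0 = Σ lx·mx = 0 + 2.772 + 3.102 + 2.79 + 1.501 + 0.456 + 0.077 = 10.698
R0 > 1, so the population is growing.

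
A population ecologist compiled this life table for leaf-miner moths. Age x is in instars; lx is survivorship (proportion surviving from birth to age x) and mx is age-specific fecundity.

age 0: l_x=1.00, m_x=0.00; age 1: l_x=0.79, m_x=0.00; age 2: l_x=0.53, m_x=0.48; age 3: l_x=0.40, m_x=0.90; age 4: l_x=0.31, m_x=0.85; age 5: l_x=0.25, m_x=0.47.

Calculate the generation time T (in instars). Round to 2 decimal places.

3.25

lx·mx: 0, 0, 0.2544, 0.36, 0.2635, 0.1175 → R0 = 0.9954
x·lx·mx: 0, 0, 0.5088, 1.08, 1.054, 0.5875 → Σ = 3.2303
T = 3.2303 / 0.9954 = 3.245228… → 3.25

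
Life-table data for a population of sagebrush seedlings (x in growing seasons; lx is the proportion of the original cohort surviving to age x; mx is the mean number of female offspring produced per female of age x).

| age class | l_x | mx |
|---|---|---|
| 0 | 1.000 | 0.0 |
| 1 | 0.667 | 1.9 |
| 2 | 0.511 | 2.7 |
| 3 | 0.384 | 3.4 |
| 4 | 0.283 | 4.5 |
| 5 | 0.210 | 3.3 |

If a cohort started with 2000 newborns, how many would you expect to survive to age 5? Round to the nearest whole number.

Expected survivors = N0 · l_5 = 2000 × 0.210 = 420 → 420

420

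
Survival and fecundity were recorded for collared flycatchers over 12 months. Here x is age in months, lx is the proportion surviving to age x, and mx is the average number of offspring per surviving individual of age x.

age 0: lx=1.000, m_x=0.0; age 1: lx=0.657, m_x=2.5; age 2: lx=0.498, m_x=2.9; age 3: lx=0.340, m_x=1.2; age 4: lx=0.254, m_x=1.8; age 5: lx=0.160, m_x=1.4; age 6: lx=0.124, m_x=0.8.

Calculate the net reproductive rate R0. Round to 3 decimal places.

4.275

lx·mx by age: 0, 1.6425, 1.4442, 0.408, 0.4572, 0.224, 0.0992
R0 = Σ lx·mx = 4.2751 → 4.275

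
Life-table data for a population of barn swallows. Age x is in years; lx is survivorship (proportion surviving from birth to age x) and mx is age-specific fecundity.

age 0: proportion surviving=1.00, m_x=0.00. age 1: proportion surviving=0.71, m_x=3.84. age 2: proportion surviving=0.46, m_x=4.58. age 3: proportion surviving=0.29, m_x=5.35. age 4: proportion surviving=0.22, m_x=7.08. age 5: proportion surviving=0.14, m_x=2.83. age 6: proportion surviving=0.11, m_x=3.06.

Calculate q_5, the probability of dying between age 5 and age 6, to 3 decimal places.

q_5 = (l_5 − l_6) / l_5 = (0.14 − 0.11) / 0.14
     = 0.03 / 0.14 = 0.214286… → 0.214

0.214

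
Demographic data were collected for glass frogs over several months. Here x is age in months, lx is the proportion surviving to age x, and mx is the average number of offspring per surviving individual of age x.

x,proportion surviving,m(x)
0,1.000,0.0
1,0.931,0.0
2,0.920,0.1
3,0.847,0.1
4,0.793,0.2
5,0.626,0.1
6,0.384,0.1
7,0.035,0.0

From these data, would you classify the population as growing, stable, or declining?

R0 = Σ lx·mx = 0 + 0 + 0.092 + 0.0847 + 0.1586 + 0.0626 + 0.0384 + 0 = 0.4363
R0 < 1, so the population is declining.

declining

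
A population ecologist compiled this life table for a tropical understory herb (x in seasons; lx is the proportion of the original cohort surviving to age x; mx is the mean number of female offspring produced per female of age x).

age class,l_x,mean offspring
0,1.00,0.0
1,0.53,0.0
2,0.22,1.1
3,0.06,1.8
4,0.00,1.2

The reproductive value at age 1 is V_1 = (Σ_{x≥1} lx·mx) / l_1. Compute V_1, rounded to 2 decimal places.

lx·mx for x ≥ 1: 0, 0.242, 0.108, 0 → sum = 0.35
V_1 = 0.35 / l_1 = 0.35 / 0.53 = 0.660377… → 0.66

0.66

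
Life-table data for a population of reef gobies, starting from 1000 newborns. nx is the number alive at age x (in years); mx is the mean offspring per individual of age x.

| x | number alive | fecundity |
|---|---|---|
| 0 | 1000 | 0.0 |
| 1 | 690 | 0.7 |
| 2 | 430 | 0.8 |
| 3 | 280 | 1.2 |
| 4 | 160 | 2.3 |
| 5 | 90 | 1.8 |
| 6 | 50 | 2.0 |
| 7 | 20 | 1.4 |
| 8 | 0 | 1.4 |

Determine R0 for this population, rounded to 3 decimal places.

lx = nx/n0 = nx/1000: 1, 0.69, 0.43, 0.28, 0.16, 0.09, 0.05, 0.02, 0
lx·mx by age: 0, 0.483, 0.344, 0.336, 0.368, 0.162, 0.1, 0.028, 0
R0 = Σ lx·mx = 1.821 → 1.821

1.821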